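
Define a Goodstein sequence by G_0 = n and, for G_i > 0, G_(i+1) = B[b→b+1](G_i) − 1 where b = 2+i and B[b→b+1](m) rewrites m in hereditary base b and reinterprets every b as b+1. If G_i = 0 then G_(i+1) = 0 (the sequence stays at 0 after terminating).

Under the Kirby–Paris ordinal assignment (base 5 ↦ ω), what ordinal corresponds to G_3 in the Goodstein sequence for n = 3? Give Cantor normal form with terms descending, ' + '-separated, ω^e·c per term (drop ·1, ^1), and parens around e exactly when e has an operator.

2

i=0: 3 = 2 + 1 (b=2); 2→3: 3 + 1 = 4; 4−1 = 3
i=1: 3 = 3 (b=3); 3→4: 4 = 4; 4−1 = 3
i=2: 3 = 3 (b=4); 4→5: 3 = 3; 3−1 = 2
i=3: 2 = 2 (b=5); 5→6: 2 = 2; 2−1 = 1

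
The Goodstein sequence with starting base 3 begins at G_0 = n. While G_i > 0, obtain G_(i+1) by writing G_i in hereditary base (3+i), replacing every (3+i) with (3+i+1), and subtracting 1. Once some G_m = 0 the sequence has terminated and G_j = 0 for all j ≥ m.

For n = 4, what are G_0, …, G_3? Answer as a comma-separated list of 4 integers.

4, 4, 4, 3

G_0=4  [base 3] 3 + 1  →[3↦4]→  4 + 1 = 5  −1 ⇒ G_1=4
G_1=4  [base 4] 4  →[4↦5]→  5 = 5  −1 ⇒ G_2=4
G_2=4  [base 5] 4  →[5↦6]→  4 = 4  −1 ⇒ G_3=3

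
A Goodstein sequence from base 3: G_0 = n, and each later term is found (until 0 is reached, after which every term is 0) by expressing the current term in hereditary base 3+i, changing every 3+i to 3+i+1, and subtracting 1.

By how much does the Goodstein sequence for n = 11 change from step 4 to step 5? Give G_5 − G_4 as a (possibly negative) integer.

4

11 —HB3→ 3^2 + 2 —bump→ 4^2 + 2 = 18 —(−1)→ 17
17 —HB4→ 4^2 + 1 —bump→ 5^2 + 1 = 26 —(−1)→ 25
25 —HB5→ 5^2 —bump→ 6^2 = 36 —(−1)→ 35
35 —HB6→ 5·6 + 5 —bump→ 5·7 + 5 = 40 —(−1)→ 39
39 —HB7→ 5·7 + 4 —bump→ 5·8 + 4 = 44 —(−1)→ 43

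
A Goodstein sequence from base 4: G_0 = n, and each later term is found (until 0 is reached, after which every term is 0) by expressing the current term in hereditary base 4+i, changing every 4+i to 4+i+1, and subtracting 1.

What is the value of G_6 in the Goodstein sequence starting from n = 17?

G_0=17  [base 4] 4^2 + 1  →[4↦5]→  5^2 + 1 = 26  −1 ⇒ G_1=25
G_1=25  [base 5] 5^2  →[5↦6]→  6^2 = 36  −1 ⇒ G_2=35
G_2=35  [base 6] 5·6 + 5  →[6↦7]→  5·7 + 5 = 40  −1 ⇒ G_3=39
G_3=39  [base 7] 5·7 + 4  →[7↦8]→  5·8 + 4 = 44  −1 ⇒ G_4=43
G_4=43  [base 8] 5·8 + 3  →[8↦9]→  5·9 + 3 = 48  −1 ⇒ G_5=47
G_5=47  [base 9] 5·9 + 2  →[9↦10]→  5·10 + 2 = 52  −1 ⇒ G_6=51
G_6=51  [base 10] 5·10 + 1  →[10↦11]→  5·11 + 1 = 56  −1 ⇒ G_7=55

51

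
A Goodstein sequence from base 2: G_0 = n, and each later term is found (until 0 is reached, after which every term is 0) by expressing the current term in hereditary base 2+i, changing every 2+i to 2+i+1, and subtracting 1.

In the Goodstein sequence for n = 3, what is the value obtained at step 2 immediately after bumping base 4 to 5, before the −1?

3

[0] 3 ≡ 2 + 1 (base 2). Lift 3: 4. −1: 3.
[1] 3 ≡ 3 (base 3). Lift 4: 4. −1: 3.
[2] 3 ≡ 3 (base 4). Lift 5: 3. −1: 2.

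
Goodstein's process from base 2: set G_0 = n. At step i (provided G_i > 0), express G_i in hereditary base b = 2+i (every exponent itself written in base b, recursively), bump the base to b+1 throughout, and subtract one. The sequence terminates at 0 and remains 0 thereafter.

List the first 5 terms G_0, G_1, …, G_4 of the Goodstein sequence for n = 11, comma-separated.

11, 84, 1027, 15627, 279937

i=0: 11 = 2^(2 + 1) + 2 + 1 (b=2); 2→3: 3^(3 + 1) + 3 + 1 = 85; 85−1 = 84
i=1: 84 = 3^(3 + 1) + 3 (b=3); 3→4: 4^(4 + 1) + 4 = 1028; 1028−1 = 1027
i=2: 1027 = 4^(4 + 1) + 3 (b=4); 4→5: 5^(5 + 1) + 3 = 15628; 15628−1 = 15627
i=3: 15627 = 5^(5 + 1) + 2 (b=5); 5→6: 6^(6 + 1) + 2 = 279938; 279938−1 = 279937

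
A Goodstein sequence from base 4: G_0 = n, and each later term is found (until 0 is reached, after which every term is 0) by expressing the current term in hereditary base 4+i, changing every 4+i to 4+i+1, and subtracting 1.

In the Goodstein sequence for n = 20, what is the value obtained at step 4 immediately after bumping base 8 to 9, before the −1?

G_0=20  [base 4] 4^2 + 4  →[4↦5]→  5^2 + 5 = 30  −1 ⇒ G_1=29
G_1=29  [base 5] 5^2 + 4  →[5↦6]→  6^2 + 4 = 40  −1 ⇒ G_2=39
G_2=39  [base 6] 6^2 + 3  →[6↦7]→  7^2 + 3 = 52  −1 ⇒ G_3=51
G_3=51  [base 7] 7^2 + 2  →[7↦8]→  8^2 + 2 = 66  −1 ⇒ G_4=65
G_4=65  [base 8] 8^2 + 1  →[8↦9]→  9^2 + 1 = 82  −1 ⇒ G_5=81

82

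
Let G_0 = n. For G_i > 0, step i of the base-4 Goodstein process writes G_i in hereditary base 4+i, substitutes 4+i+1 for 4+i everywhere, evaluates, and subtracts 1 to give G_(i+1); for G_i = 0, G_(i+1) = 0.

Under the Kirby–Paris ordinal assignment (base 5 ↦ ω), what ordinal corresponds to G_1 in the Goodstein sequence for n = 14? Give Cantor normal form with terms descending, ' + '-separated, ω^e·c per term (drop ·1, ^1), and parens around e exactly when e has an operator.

14 —HB4→ 3·4 + 2 —bump→ 3·5 + 2 = 17 —(−1)→ 16
16 —HB5→ 3·5 + 1 —bump→ 3·6 + 1 = 19 —(−1)→ 18

ω·3 + 1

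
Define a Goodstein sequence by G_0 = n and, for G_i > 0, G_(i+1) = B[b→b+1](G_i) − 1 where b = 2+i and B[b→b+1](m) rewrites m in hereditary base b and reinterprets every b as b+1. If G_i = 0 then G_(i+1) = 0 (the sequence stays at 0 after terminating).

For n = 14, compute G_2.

1281

[0] 14 ≡ 2^(2 + 1) + 2^2 + 2 (base 2). Lift 3: 111. −1: 110.
[1] 110 ≡ 3^(3 + 1) + 3^3 + 2 (base 3). Lift 4: 1282. −1: 1281.
[2] 1281 ≡ 4^(4 + 1) + 4^4 + 1 (base 4). Lift 5: 18751. −1: 18750.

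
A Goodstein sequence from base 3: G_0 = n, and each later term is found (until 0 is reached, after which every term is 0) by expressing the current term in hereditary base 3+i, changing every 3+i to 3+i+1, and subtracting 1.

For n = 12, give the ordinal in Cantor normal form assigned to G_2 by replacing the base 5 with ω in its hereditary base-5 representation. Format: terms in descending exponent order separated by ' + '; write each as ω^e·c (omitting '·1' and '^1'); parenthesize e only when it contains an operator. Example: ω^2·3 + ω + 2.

[0] 12 ≡ 3^2 + 3 (base 3). Lift 4: 20. −1: 19.
[1] 19 ≡ 4^2 + 3 (base 4). Lift 5: 28. −1: 27.
[2] 27 ≡ 5^2 + 2 (base 5). Lift 6: 38. −1: 37.

ω^2 + 2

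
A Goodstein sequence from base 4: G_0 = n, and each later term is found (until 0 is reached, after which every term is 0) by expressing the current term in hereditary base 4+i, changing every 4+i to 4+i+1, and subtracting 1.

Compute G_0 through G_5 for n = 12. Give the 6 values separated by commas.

12, 14, 15, 16, 17, 18

(0) 12|_4 = 3·4 ↦ 3·5|_5 = 15 ⇒ 14
(1) 14|_5 = 2·5 + 4 ↦ 2·6 + 4|_6 = 16 ⇒ 15
(2) 15|_6 = 2·6 + 3 ↦ 2·7 + 3|_7 = 17 ⇒ 16
(3) 16|_7 = 2·7 + 2 ↦ 2·8 + 2|_8 = 18 ⇒ 17
(4) 17|_8 = 2·8 + 1 ↦ 2·9 + 1|_9 = 19 ⇒ 18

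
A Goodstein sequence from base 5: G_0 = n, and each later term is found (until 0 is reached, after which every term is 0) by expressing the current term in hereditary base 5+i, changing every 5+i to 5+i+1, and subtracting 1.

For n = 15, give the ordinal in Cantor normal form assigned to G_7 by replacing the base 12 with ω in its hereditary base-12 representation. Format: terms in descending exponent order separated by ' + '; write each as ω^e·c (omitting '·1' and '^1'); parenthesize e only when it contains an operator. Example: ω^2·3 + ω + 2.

G_0=15  [base 5] 3·5  →[5↦6]→  3·6 = 18  −1 ⇒ G_1=17
G_1=17  [base 6] 2·6 + 5  →[6↦7]→  2·7 + 5 = 19  −1 ⇒ G_2=18
G_2=18  [base 7] 2·7 + 4  →[7↦8]→  2·8 + 4 = 20  −1 ⇒ G_3=19
G_3=19  [base 8] 2·8 + 3  →[8↦9]→  2·9 + 3 = 21  −1 ⇒ G_4=20
G_4=20  [base 9] 2·9 + 2  →[9↦10]→  2·10 + 2 = 22  −1 ⇒ G_5=21
G_5=21  [base 10] 2·10 + 1  →[10↦11]→  2·11 + 1 = 23  −1 ⇒ G_6=22
G_6=22  [base 11] 2·11  →[11↦12]→  2·12 = 24  −1 ⇒ G_7=23

ω + 11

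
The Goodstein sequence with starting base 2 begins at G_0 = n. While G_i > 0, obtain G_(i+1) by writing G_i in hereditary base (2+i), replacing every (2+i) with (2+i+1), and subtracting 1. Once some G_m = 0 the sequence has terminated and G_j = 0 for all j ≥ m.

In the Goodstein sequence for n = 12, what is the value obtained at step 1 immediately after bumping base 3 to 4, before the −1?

step 0: 12 = 2^(2 + 1) + 2^2; sub 3 for 2: 3^(3 + 1) + 3^3; = 108; G_1 = 108−1 = 107
step 1: 107 = 3^(3 + 1) + 2·3^2 + 2·3 + 2; sub 4 for 3: 4^(4 + 1) + 2·4^2 + 2·4 + 2; = 1066; G_2 = 1066−1 = 1065

1066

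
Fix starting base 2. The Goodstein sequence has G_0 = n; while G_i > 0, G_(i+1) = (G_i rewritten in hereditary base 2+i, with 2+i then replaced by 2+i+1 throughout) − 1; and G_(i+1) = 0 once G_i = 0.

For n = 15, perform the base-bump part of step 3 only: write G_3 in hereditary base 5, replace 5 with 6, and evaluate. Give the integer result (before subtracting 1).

i=0: 15 = 2^(2 + 1) + 2^2 + 2 + 1 (b=2); 2→3: 3^(3 + 1) + 3^3 + 3 + 1 = 112; 112−1 = 111
i=1: 111 = 3^(3 + 1) + 3^3 + 3 (b=3); 3→4: 4^(4 + 1) + 4^4 + 4 = 1284; 1284−1 = 1283
i=2: 1283 = 4^(4 + 1) + 4^4 + 3 (b=4); 4→5: 5^(5 + 1) + 5^5 + 3 = 18753; 18753−1 = 18752
i=3: 18752 = 5^(5 + 1) + 5^5 + 2 (b=5); 5→6: 6^(6 + 1) + 6^6 + 2 = 326594; 326594−1 = 326593

326594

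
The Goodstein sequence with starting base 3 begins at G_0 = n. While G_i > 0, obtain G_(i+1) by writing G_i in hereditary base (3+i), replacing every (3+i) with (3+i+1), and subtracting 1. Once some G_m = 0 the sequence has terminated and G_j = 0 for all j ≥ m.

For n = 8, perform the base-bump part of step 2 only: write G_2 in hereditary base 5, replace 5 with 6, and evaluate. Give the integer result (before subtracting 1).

G_0 = 8. HB_3(8) = 2·3 + 2. Bump = 10. G_1 = 9.
G_1 = 9. HB_4(9) = 2·4 + 1. Bump = 11. G_2 = 10.

12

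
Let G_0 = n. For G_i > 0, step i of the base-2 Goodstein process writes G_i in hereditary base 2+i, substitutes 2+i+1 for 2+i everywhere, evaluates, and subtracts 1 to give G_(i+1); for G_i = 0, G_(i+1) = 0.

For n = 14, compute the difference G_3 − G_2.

17469

base 2: 14 = 2^(2 + 1) + 2^2 + 2; at 3: 3^(3 + 1) + 3^3 + 3 = 111; next = 110
base 3: 110 = 3^(3 + 1) + 3^3 + 2; at 4: 4^(4 + 1) + 4^4 + 2 = 1282; next = 1281
base 4: 1281 = 4^(4 + 1) + 4^4 + 1; at 5: 5^(5 + 1) + 5^5 + 1 = 18751; next = 18750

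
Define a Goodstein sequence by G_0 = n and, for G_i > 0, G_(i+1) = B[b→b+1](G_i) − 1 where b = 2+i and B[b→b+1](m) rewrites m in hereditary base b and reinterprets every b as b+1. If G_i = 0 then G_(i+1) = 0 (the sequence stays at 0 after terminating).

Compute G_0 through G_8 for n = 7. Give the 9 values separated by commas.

7, 30, 259, 3127, 46657, 823543, 16777215, 37665879, 77777775

7 —HB2→ 2^2 + 2 + 1 —bump→ 3^3 + 3 + 1 = 31 —(−1)→ 30
30 —HB3→ 3^3 + 3 —bump→ 4^4 + 4 = 260 —(−1)→ 259
259 —HB4→ 4^4 + 3 —bump→ 5^5 + 3 = 3128 —(−1)→ 3127
3127 —HB5→ 5^5 + 2 —bump→ 6^6 + 2 = 46658 —(−1)→ 46657
46657 —HB6→ 6^6 + 1 —bump→ 7^7 + 1 = 823544 —(−1)→ 823543
823543 —HB7→ 7^7 —bump→ 8^8 = 16777216 —(−1)→ 16777215
16777215 —HB8→ 7·8^7 + 7·8^6 + 7·8^5 + 7·8^4 + 7·8^3 + 7·8^2 + 7·8 + 7 —bump→ 7·9^7 + 7·9^6 + 7·9^5 + 7·9^4 + 7·9^3 + 7·9^2 + 7·9 + 7 = 37665880 —(−1)→ 37665879
37665879 —HB9→ 7·9^7 + 7·9^6 + 7·9^5 + 7·9^4 + 7·9^3 + 7·9^2 + 7·9 + 6 —bump→ 7·10^7 + 7·10^6 + 7·10^5 + 7·10^4 + 7·10^3 + 7·10^2 + 7·10 + 6 = 77777776 —(−1)→ 77777775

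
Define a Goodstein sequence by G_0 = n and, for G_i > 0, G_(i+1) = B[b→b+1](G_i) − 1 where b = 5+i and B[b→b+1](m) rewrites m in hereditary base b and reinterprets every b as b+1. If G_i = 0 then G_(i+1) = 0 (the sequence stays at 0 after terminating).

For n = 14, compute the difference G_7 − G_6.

0

i=0: 14 = 2·5 + 4 (b=5); 5→6: 2·6 + 4 = 16; 16−1 = 15
i=1: 15 = 2·6 + 3 (b=6); 6→7: 2·7 + 3 = 17; 17−1 = 16
i=2: 16 = 2·7 + 2 (b=7); 7→8: 2·8 + 2 = 18; 18−1 = 17
i=3: 17 = 2·8 + 1 (b=8); 8→9: 2·9 + 1 = 19; 19−1 = 18
i=4: 18 = 2·9 (b=9); 9→10: 2·10 = 20; 20−1 = 19
i=5: 19 = 10 + 9 (b=10); 10→11: 11 + 9 = 20; 20−1 = 19
i=6: 19 = 11 + 8 (b=11); 11→12: 12 + 8 = 20; 20−1 = 19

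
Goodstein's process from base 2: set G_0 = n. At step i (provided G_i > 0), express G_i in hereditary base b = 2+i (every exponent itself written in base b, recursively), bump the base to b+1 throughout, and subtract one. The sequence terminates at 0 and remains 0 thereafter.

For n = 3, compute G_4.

1

(0) 3|_2 = 2 + 1 ↦ 3 + 1|_3 = 4 ⇒ 3
(1) 3|_3 = 3 ↦ 4|_4 = 4 ⇒ 3
(2) 3|_4 = 3 ↦ 3|_5 = 3 ⇒ 2
(3) 2|_5 = 2 ↦ 2|_6 = 2 ⇒ 1
(4) 1|_6 = 1 ↦ 1|_7 = 1 ⇒ 0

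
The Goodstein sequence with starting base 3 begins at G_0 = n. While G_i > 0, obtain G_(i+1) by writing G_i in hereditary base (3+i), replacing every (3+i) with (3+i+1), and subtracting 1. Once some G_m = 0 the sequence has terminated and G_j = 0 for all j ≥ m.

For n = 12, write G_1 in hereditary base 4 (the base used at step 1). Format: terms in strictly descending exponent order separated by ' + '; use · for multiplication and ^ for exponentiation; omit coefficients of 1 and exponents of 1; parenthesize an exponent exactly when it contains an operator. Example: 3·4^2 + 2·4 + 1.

G_0 = 12. HB_3(12) = 3^2 + 3. Bump = 20. G_1 = 19.
G_1 = 19. HB_4(19) = 4^2 + 3. Bump = 28. G_2 = 27.

4^2 + 3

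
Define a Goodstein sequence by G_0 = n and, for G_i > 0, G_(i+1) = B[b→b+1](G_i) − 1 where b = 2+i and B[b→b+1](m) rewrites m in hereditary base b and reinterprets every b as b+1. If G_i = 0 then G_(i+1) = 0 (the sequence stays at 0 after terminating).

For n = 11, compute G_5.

5764801

(0) 11|_2 = 2^(2 + 1) + 2 + 1 ↦ 3^(3 + 1) + 3 + 1|_3 = 85 ⇒ 84
(1) 84|_3 = 3^(3 + 1) + 3 ↦ 4^(4 + 1) + 4|_4 = 1028 ⇒ 1027
(2) 1027|_4 = 4^(4 + 1) + 3 ↦ 5^(5 + 1) + 3|_5 = 15628 ⇒ 15627
(3) 15627|_5 = 5^(5 + 1) + 2 ↦ 6^(6 + 1) + 2|_6 = 279938 ⇒ 279937
(4) 279937|_6 = 6^(6 + 1) + 1 ↦ 7^(7 + 1) + 1|_7 = 5764802 ⇒ 5764801
(5) 5764801|_7 = 7^(7 + 1) ↦ 8^(8 + 1)|_8 = 134217728 ⇒ 134217727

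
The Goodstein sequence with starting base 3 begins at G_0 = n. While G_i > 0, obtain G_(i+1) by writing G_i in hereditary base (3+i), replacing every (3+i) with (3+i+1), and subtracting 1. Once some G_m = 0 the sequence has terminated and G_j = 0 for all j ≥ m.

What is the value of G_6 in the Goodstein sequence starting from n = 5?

2

G_0 = 5. HB_3(5) = 3 + 2. Bump = 6. G_1 = 5.
G_1 = 5. HB_4(5) = 4 + 1. Bump = 6. G_2 = 5.
G_2 = 5. HB_5(5) = 5. Bump = 6. G_3 = 5.
G_3 = 5. HB_6(5) = 5. Bump = 5. G_4 = 4.
G_4 = 4. HB_7(4) = 4. Bump = 4. G_5 = 3.
G_5 = 3. HB_8(3) = 3. Bump = 3. G_6 = 2.
G_6 = 2. HB_9(2) = 2. Bump = 2. G_7 = 1.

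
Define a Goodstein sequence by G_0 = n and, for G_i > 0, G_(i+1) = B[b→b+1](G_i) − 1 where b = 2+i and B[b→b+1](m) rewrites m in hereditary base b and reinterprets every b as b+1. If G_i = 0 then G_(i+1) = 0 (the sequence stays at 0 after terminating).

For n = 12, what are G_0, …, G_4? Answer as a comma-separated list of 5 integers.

[0] 12 ≡ 2^(2 + 1) + 2^2 (base 2). Lift 3: 108. −1: 107.
[1] 107 ≡ 3^(3 + 1) + 2·3^2 + 2·3 + 2 (base 3). Lift 4: 1066. −1: 1065.
[2] 1065 ≡ 4^(4 + 1) + 2·4^2 + 2·4 + 1 (base 4). Lift 5: 15686. −1: 15685.
[3] 15685 ≡ 5^(5 + 1) + 2·5^2 + 2·5 (base 5). Lift 6: 280020. −1: 280019.

12, 107, 1065, 15685, 280019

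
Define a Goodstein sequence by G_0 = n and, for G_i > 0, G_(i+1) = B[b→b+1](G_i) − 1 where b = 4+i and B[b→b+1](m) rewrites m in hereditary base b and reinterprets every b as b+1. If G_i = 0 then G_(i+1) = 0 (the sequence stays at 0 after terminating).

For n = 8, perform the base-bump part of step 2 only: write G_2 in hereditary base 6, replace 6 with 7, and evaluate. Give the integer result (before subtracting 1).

base 4: 8 = 2·4; at 5: 2·5 = 10; next = 9
base 5: 9 = 5 + 4; at 6: 6 + 4 = 10; next = 9
base 6: 9 = 6 + 3; at 7: 7 + 3 = 10; next = 9

10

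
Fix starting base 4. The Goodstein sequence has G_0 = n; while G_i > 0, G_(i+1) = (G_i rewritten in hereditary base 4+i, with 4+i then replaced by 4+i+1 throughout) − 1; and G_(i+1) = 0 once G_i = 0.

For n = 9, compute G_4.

(0) 9|_4 = 2·4 + 1 ↦ 2·5 + 1|_5 = 11 ⇒ 10
(1) 10|_5 = 2·5 ↦ 2·6|_6 = 12 ⇒ 11
(2) 11|_6 = 6 + 5 ↦ 7 + 5|_7 = 12 ⇒ 11
(3) 11|_7 = 7 + 4 ↦ 8 + 4|_8 = 12 ⇒ 11
(4) 11|_8 = 8 + 3 ↦ 9 + 3|_9 = 12 ⇒ 11

11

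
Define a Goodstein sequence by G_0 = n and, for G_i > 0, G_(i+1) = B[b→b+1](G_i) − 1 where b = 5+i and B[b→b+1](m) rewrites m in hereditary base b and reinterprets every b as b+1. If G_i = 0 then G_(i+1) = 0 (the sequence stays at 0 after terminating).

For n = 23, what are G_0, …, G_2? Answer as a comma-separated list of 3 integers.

G_0 = 23. HB_5(23) = 4·5 + 3. Bump = 27. G_1 = 26.
G_1 = 26. HB_6(26) = 4·6 + 2. Bump = 30. G_2 = 29.

23, 26, 29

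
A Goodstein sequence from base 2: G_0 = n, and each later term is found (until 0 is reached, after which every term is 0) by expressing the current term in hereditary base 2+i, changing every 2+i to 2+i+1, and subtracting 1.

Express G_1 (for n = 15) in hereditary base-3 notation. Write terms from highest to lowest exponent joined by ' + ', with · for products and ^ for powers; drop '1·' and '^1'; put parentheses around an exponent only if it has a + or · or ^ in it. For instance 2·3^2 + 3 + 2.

3^(3 + 1) + 3^3 + 3

i=0: 15 = 2^(2 + 1) + 2^2 + 2 + 1 (b=2); 2→3: 3^(3 + 1) + 3^3 + 3 + 1 = 112; 112−1 = 111
i=1: 111 = 3^(3 + 1) + 3^3 + 3 (b=3); 3→4: 4^(4 + 1) + 4^4 + 4 = 1284; 1284−1 = 1283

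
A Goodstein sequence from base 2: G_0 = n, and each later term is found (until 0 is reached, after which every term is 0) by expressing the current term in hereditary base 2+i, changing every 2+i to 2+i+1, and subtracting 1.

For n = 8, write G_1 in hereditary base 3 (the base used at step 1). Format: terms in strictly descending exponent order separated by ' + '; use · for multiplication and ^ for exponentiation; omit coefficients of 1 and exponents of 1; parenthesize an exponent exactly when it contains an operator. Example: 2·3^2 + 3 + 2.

G_0 = 8. HB_2(8) = 2^(2 + 1). Bump = 81. G_1 = 80.
G_1 = 80. HB_3(80) = 2·3^3 + 2·3^2 + 2·3 + 2. Bump = 554. G_2 = 553.

2·3^3 + 2·3^2 + 2·3 + 2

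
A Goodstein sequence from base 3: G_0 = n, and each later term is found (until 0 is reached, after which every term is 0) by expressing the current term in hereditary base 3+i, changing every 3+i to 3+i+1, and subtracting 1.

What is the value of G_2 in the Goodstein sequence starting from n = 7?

9

G_0 = 7. HB_3(7) = 2·3 + 1. Bump = 9. G_1 = 8.
G_1 = 8. HB_4(8) = 2·4. Bump = 10. G_2 = 9.
G_2 = 9. HB_5(9) = 5 + 4. Bump = 10. G_3 = 9.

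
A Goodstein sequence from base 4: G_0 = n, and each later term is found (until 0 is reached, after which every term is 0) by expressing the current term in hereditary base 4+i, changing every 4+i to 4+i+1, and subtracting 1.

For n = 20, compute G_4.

65

(0) 20|_4 = 4^2 + 4 ↦ 5^2 + 5|_5 = 30 ⇒ 29
(1) 29|_5 = 5^2 + 4 ↦ 6^2 + 4|_6 = 40 ⇒ 39
(2) 39|_6 = 6^2 + 3 ↦ 7^2 + 3|_7 = 52 ⇒ 51
(3) 51|_7 = 7^2 + 2 ↦ 8^2 + 2|_8 = 66 ⇒ 65
(4) 65|_8 = 8^2 + 1 ↦ 9^2 + 1|_9 = 82 ⇒ 81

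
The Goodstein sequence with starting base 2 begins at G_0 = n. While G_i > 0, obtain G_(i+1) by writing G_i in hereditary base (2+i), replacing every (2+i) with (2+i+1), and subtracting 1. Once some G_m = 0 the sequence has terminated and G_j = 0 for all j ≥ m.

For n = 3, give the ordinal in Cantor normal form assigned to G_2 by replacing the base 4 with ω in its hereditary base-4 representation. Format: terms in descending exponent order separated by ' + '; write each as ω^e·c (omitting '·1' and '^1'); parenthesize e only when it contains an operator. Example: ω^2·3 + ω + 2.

3

i=0: 3 = 2 + 1 (b=2); 2→3: 3 + 1 = 4; 4−1 = 3
i=1: 3 = 3 (b=3); 3→4: 4 = 4; 4−1 = 3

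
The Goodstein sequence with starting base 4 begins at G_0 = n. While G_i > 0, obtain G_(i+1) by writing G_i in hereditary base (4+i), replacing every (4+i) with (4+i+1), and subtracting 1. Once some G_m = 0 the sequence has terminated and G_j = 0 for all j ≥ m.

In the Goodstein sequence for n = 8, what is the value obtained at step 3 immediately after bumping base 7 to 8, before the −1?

G_0 = 8. HB_4(8) = 2·4. Bump = 10. G_1 = 9.
G_1 = 9. HB_5(9) = 5 + 4. Bump = 10. G_2 = 9.
G_2 = 9. HB_6(9) = 6 + 3. Bump = 10. G_3 = 9.
G_3 = 9. HB_7(9) = 7 + 2. Bump = 10. G_4 = 9.

10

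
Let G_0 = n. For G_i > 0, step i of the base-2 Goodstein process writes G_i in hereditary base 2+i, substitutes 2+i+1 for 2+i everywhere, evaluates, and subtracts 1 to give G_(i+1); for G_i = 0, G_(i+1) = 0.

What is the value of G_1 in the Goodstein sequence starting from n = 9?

G_0 = 9. HB_2(9) = 2^(2 + 1) + 1. Bump = 82. G_1 = 81.
G_1 = 81. HB_3(81) = 3^(3 + 1). Bump = 1024. G_2 = 1023.

81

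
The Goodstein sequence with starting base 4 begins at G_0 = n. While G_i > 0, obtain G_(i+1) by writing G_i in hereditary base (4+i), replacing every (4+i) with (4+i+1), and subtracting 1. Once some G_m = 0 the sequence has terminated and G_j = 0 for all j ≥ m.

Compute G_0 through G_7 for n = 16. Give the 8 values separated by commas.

16 —HB4→ 4^2 —bump→ 5^2 = 25 —(−1)→ 24
24 —HB5→ 4·5 + 4 —bump→ 4·6 + 4 = 28 —(−1)→ 27
27 —HB6→ 4·6 + 3 —bump→ 4·7 + 3 = 31 —(−1)→ 30
30 —HB7→ 4·7 + 2 —bump→ 4·8 + 2 = 34 —(−1)→ 33
33 —HB8→ 4·8 + 1 —bump→ 4·9 + 1 = 37 —(−1)→ 36
36 —HB9→ 4·9 —bump→ 4·10 = 40 —(−1)→ 39
39 —HB10→ 3·10 + 9 —bump→ 3·11 + 9 = 42 —(−1)→ 41

16, 24, 27, 30, 33, 36, 39, 41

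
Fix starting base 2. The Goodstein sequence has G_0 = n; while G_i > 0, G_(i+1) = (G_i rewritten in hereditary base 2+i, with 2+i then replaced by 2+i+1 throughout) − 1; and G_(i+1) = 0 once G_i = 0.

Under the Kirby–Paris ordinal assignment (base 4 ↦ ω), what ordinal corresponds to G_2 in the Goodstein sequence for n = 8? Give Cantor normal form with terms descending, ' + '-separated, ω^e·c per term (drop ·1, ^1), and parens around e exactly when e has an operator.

[0] 8 ≡ 2^(2 + 1) (base 2). Lift 3: 81. −1: 80.
[1] 80 ≡ 2·3^3 + 2·3^2 + 2·3 + 2 (base 3). Lift 4: 554. −1: 553.
[2] 553 ≡ 2·4^4 + 2·4^2 + 2·4 + 1 (base 4). Lift 5: 6311. −1: 6310.

ω^ω·2 + ω^2·2 + ω·2 + 1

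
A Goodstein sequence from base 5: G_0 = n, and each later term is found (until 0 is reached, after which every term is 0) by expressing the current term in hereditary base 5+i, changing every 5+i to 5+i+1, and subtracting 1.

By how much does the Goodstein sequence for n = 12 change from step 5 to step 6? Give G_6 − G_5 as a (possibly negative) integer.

0

i=0: 12 = 2·5 + 2 (b=5); 5→6: 2·6 + 2 = 14; 14−1 = 13
i=1: 13 = 2·6 + 1 (b=6); 6→7: 2·7 + 1 = 15; 15−1 = 14
i=2: 14 = 2·7 (b=7); 7→8: 2·8 = 16; 16−1 = 15
i=3: 15 = 8 + 7 (b=8); 8→9: 9 + 7 = 16; 16−1 = 15
i=4: 15 = 9 + 6 (b=9); 9→10: 10 + 6 = 16; 16−1 = 15
i=5: 15 = 10 + 5 (b=10); 10→11: 11 + 5 = 16; 16−1 = 15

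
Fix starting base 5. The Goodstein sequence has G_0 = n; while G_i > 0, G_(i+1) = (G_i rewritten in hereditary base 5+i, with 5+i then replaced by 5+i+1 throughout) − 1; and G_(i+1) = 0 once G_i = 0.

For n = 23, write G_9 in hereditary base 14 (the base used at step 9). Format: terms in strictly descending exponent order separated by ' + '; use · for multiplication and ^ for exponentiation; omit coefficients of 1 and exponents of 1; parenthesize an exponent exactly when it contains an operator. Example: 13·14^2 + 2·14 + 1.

23 —HB5→ 4·5 + 3 —bump→ 4·6 + 3 = 27 —(−1)→ 26
26 —HB6→ 4·6 + 2 —bump→ 4·7 + 2 = 30 —(−1)→ 29
29 —HB7→ 4·7 + 1 —bump→ 4·8 + 1 = 33 —(−1)→ 32
32 —HB8→ 4·8 —bump→ 4·9 = 36 —(−1)→ 35
35 —HB9→ 3·9 + 8 —bump→ 3·10 + 8 = 38 —(−1)→ 37
37 —HB10→ 3·10 + 7 —bump→ 3·11 + 7 = 40 —(−1)→ 39
39 —HB11→ 3·11 + 6 —bump→ 3·12 + 6 = 42 —(−1)→ 41
41 —HB12→ 3·12 + 5 —bump→ 3·13 + 5 = 44 —(−1)→ 43
43 —HB13→ 3·13 + 4 —bump→ 3·14 + 4 = 46 —(−1)→ 45

3·14 + 3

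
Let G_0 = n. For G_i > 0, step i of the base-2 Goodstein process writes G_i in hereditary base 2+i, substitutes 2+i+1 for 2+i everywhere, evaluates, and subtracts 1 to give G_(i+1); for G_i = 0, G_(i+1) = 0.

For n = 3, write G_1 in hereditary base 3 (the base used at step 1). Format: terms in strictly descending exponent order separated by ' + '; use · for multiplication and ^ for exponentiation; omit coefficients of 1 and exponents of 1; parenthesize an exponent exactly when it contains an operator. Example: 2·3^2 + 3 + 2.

3

(0) 3|_2 = 2 + 1 ↦ 3 + 1|_3 = 4 ⇒ 3
(1) 3|_3 = 3 ↦ 4|_4 = 4 ⇒ 3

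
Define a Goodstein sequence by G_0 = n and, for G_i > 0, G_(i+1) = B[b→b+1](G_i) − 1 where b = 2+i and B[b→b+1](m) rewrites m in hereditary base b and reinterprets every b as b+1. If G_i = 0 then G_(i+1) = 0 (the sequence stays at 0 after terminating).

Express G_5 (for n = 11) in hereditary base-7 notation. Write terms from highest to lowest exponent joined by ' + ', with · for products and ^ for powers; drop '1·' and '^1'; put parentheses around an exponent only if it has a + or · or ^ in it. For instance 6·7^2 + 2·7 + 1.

G_0=11  [base 2] 2^(2 + 1) + 2 + 1  →[2↦3]→  3^(3 + 1) + 3 + 1 = 85  −1 ⇒ G_1=84
G_1=84  [base 3] 3^(3 + 1) + 3  →[3↦4]→  4^(4 + 1) + 4 = 1028  −1 ⇒ G_2=1027
G_2=1027  [base 4] 4^(4 + 1) + 3  →[4↦5]→  5^(5 + 1) + 3 = 15628  −1 ⇒ G_3=15627
G_3=15627  [base 5] 5^(5 + 1) + 2  →[5↦6]→  6^(6 + 1) + 2 = 279938  −1 ⇒ G_4=279937
G_4=279937  [base 6] 6^(6 + 1) + 1  →[6↦7]→  7^(7 + 1) + 1 = 5764802  −1 ⇒ G_5=5764801

7^(7 + 1)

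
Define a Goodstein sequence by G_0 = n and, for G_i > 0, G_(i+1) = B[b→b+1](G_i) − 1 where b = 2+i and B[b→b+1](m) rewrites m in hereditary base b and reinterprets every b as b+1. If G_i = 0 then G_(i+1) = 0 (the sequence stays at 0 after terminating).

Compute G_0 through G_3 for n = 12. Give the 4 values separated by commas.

12, 107, 1065, 15685

G_0 = 12. HB_2(12) = 2^(2 + 1) + 2^2. Bump = 108. G_1 = 107.
G_1 = 107. HB_3(107) = 3^(3 + 1) + 2·3^2 + 2·3 + 2. Bump = 1066. G_2 = 1065.
G_2 = 1065. HB_4(1065) = 4^(4 + 1) + 2·4^2 + 2·4 + 1. Bump = 15686. G_3 = 15685.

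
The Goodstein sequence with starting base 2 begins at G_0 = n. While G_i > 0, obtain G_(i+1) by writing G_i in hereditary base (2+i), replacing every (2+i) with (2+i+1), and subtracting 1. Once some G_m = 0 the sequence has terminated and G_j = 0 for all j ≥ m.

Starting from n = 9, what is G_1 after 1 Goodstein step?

81

G_0=9  [base 2] 2^(2 + 1) + 1  →[2↦3]→  3^(3 + 1) + 1 = 82  −1 ⇒ G_1=81
G_1=81  [base 3] 3^(3 + 1)  →[3↦4]→  4^(4 + 1) = 1024  −1 ⇒ G_2=1023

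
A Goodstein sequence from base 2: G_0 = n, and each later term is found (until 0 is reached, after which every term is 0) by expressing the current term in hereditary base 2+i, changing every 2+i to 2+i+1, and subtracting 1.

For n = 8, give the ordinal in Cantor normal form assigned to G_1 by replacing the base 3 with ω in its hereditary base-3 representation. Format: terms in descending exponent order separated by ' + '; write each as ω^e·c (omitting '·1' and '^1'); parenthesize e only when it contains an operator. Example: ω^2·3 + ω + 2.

G_0 = 8. HB_2(8) = 2^(2 + 1). Bump = 81. G_1 = 80.
G_1 = 80. HB_3(80) = 2·3^3 + 2·3^2 + 2·3 + 2. Bump = 554. G_2 = 553.

ω^ω·2 + ω^2·2 + ω·2 + 2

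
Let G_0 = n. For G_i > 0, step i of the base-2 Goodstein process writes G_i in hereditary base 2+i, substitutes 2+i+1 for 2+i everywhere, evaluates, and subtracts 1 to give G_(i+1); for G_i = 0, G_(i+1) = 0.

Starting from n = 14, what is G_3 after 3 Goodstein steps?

18750

G_0=14  [base 2] 2^(2 + 1) + 2^2 + 2  →[2↦3]→  3^(3 + 1) + 3^3 + 3 = 111  −1 ⇒ G_1=110
G_1=110  [base 3] 3^(3 + 1) + 3^3 + 2  →[3↦4]→  4^(4 + 1) + 4^4 + 2 = 1282  −1 ⇒ G_2=1281
G_2=1281  [base 4] 4^(4 + 1) + 4^4 + 1  →[4↦5]→  5^(5 + 1) + 5^5 + 1 = 18751  −1 ⇒ G_3=18750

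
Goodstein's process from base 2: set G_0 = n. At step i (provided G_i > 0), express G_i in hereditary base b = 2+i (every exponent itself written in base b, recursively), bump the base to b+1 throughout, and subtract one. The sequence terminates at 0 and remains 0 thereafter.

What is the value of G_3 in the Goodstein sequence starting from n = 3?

i=0: 3 = 2 + 1 (b=2); 2→3: 3 + 1 = 4; 4−1 = 3
i=1: 3 = 3 (b=3); 3→4: 4 = 4; 4−1 = 3
i=2: 3 = 3 (b=4); 4→5: 3 = 3; 3−1 = 2
i=3: 2 = 2 (b=5); 5→6: 2 = 2; 2−1 = 1

2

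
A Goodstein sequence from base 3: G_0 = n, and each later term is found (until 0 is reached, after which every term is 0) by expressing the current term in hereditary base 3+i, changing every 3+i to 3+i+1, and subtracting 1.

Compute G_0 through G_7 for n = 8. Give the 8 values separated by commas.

8, 9, 10, 11, 11, 11, 11, 11

step 0: 8 = 2·3 + 2; sub 4 for 3: 2·4 + 2; = 10; G_1 = 10−1 = 9
step 1: 9 = 2·4 + 1; sub 5 for 4: 2·5 + 1; = 11; G_2 = 11−1 = 10
step 2: 10 = 2·5; sub 6 for 5: 2·6; = 12; G_3 = 12−1 = 11
step 3: 11 = 6 + 5; sub 7 for 6: 7 + 5; = 12; G_4 = 12−1 = 11
step 4: 11 = 7 + 4; sub 8 for 7: 8 + 4; = 12; G_5 = 12−1 = 11
step 5: 11 = 8 + 3; sub 9 for 8: 9 + 3; = 12; G_6 = 12−1 = 11
step 6: 11 = 9 + 2; sub 10 for 9: 10 + 2; = 12; G_7 = 12−1 = 11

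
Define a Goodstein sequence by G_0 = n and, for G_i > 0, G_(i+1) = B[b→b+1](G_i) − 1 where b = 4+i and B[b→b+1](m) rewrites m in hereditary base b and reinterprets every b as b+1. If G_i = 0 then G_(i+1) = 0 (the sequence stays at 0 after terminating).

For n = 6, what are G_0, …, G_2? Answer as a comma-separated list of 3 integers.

G_0 = 6. HB_4(6) = 4 + 2. Bump = 7. G_1 = 6.
G_1 = 6. HB_5(6) = 5 + 1. Bump = 7. G_2 = 6.

6, 6, 6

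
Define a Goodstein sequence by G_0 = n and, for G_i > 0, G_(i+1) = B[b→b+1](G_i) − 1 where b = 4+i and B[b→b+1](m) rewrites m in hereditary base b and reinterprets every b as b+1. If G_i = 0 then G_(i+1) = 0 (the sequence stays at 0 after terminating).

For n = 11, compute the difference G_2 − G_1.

1

i=0: 11 = 2·4 + 3 (b=4); 4→5: 2·5 + 3 = 13; 13−1 = 12
i=1: 12 = 2·5 + 2 (b=5); 5→6: 2·6 + 2 = 14; 14−1 = 13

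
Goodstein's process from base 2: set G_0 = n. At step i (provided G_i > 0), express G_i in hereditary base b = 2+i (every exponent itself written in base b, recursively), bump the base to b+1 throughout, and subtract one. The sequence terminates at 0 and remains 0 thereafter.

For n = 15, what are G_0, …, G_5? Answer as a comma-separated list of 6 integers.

15, 111, 1283, 18752, 326593, 6588344

15 —HB2→ 2^(2 + 1) + 2^2 + 2 + 1 —bump→ 3^(3 + 1) + 3^3 + 3 + 1 = 112 —(−1)→ 111
111 —HB3→ 3^(3 + 1) + 3^3 + 3 —bump→ 4^(4 + 1) + 4^4 + 4 = 1284 —(−1)→ 1283
1283 —HB4→ 4^(4 + 1) + 4^4 + 3 —bump→ 5^(5 + 1) + 5^5 + 3 = 18753 —(−1)→ 18752
18752 —HB5→ 5^(5 + 1) + 5^5 + 2 —bump→ 6^(6 + 1) + 6^6 + 2 = 326594 —(−1)→ 326593
326593 —HB6→ 6^(6 + 1) + 6^6 + 1 —bump→ 7^(7 + 1) + 7^7 + 1 = 6588345 —(−1)→ 6588344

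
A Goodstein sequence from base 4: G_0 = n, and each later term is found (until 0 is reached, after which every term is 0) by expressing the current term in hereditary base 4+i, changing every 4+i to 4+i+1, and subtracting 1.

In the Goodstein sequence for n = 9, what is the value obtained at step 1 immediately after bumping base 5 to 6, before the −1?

i=0: 9 = 2·4 + 1 (b=4); 4→5: 2·5 + 1 = 11; 11−1 = 10
i=1: 10 = 2·5 (b=5); 5→6: 2·6 = 12; 12−1 = 11

12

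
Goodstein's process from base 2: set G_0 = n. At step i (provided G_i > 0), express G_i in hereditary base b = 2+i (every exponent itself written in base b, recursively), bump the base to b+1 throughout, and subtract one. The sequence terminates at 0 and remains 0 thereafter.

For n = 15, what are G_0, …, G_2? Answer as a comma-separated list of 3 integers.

15, 111, 1283

G_0=15  [base 2] 2^(2 + 1) + 2^2 + 2 + 1  →[2↦3]→  3^(3 + 1) + 3^3 + 3 + 1 = 112  −1 ⇒ G_1=111
G_1=111  [base 3] 3^(3 + 1) + 3^3 + 3  →[3↦4]→  4^(4 + 1) + 4^4 + 4 = 1284  −1 ⇒ G_2=1283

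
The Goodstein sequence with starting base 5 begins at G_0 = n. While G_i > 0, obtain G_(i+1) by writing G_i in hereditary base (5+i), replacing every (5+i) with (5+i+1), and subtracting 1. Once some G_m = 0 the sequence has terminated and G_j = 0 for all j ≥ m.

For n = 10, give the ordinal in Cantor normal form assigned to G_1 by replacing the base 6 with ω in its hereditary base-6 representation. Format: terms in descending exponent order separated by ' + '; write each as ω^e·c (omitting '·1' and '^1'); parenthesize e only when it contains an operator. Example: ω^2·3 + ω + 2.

ω + 5

G_0=10  [base 5] 2·5  →[5↦6]→  2·6 = 12  −1 ⇒ G_1=11
G_1=11  [base 6] 6 + 5  →[6↦7]→  7 + 5 = 12  −1 ⇒ G_2=11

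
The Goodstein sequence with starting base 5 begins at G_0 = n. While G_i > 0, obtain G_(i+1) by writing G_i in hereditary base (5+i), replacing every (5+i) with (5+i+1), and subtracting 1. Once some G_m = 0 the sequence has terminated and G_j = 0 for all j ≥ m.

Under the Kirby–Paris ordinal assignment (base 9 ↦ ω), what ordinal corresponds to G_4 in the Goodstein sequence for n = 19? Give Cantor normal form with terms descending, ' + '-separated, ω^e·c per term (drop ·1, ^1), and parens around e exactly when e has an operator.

ω·3

i=0: 19 = 3·5 + 4 (b=5); 5→6: 3·6 + 4 = 22; 22−1 = 21
i=1: 21 = 3·6 + 3 (b=6); 6→7: 3·7 + 3 = 24; 24−1 = 23
i=2: 23 = 3·7 + 2 (b=7); 7→8: 3·8 + 2 = 26; 26−1 = 25
i=3: 25 = 3·8 + 1 (b=8); 8→9: 3·9 + 1 = 28; 28−1 = 27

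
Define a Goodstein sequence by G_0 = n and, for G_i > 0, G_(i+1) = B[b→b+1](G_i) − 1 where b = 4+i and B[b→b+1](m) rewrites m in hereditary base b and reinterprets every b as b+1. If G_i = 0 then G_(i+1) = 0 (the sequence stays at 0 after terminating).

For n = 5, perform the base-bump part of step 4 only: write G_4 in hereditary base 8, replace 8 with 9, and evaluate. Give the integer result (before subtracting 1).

5 —HB4→ 4 + 1 —bump→ 5 + 1 = 6 —(−1)→ 5
5 —HB5→ 5 —bump→ 6 = 6 —(−1)→ 5
5 —HB6→ 5 —bump→ 5 = 5 —(−1)→ 4
4 —HB7→ 4 —bump→ 4 = 4 —(−1)→ 3
3 —HB8→ 3 —bump→ 3 = 3 —(−1)→ 2

3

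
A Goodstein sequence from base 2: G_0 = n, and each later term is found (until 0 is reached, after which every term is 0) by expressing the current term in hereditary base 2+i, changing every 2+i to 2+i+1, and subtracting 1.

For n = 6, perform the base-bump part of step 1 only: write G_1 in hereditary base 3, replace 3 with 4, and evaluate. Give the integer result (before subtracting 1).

G_0 = 6. HB_2(6) = 2^2 + 2. Bump = 30. G_1 = 29.
G_1 = 29. HB_3(29) = 3^3 + 2. Bump = 258. G_2 = 257.

258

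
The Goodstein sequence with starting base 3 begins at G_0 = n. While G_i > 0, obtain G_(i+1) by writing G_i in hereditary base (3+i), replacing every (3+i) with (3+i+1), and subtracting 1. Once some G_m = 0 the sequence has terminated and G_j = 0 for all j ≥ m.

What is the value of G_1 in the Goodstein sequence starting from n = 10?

10 —HB3→ 3^2 + 1 —bump→ 4^2 + 1 = 17 —(−1)→ 16
16 —HB4→ 4^2 —bump→ 5^2 = 25 —(−1)→ 24

16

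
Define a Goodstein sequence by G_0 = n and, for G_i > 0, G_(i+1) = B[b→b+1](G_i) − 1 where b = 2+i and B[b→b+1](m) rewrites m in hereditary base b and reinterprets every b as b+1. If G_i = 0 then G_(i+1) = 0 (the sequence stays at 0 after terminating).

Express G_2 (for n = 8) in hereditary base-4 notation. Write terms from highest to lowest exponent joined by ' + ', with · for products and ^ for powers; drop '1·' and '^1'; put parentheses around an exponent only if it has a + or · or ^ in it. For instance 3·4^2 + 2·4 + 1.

(0) 8|_2 = 2^(2 + 1) ↦ 3^(3 + 1)|_3 = 81 ⇒ 80
(1) 80|_3 = 2·3^3 + 2·3^2 + 2·3 + 2 ↦ 2·4^4 + 2·4^2 + 2·4 + 2|_4 = 554 ⇒ 553
(2) 553|_4 = 2·4^4 + 2·4^2 + 2·4 + 1 ↦ 2·5^5 + 2·5^2 + 2·5 + 1|_5 = 6311 ⇒ 6310

2·4^4 + 2·4^2 + 2·4 + 1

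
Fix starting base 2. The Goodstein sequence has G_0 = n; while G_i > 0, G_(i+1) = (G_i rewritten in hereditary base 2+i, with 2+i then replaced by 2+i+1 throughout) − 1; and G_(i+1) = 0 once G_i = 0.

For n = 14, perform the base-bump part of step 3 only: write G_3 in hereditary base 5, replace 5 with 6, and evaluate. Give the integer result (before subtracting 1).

G_0 = 14. HB_2(14) = 2^(2 + 1) + 2^2 + 2. Bump = 111. G_1 = 110.
G_1 = 110. HB_3(110) = 3^(3 + 1) + 3^3 + 2. Bump = 1282. G_2 = 1281.
G_2 = 1281. HB_4(1281) = 4^(4 + 1) + 4^4 + 1. Bump = 18751. G_3 = 18750.
G_3 = 18750. HB_5(18750) = 5^(5 + 1) + 5^5. Bump = 326592. G_4 = 326591.

326592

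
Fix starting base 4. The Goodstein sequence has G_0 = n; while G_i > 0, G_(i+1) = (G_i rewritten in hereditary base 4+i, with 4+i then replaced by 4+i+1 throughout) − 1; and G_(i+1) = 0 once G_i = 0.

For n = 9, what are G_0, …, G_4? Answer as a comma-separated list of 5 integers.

G_0=9  [base 4] 2·4 + 1  →[4↦5]→  2·5 + 1 = 11  −1 ⇒ G_1=10
G_1=10  [base 5] 2·5  →[5↦6]→  2·6 = 12  −1 ⇒ G_2=11
G_2=11  [base 6] 6 + 5  →[6↦7]→  7 + 5 = 12  −1 ⇒ G_3=11
G_3=11  [base 7] 7 + 4  →[7↦8]→  8 + 4 = 12  −1 ⇒ G_4=11

9, 10, 11, 11, 11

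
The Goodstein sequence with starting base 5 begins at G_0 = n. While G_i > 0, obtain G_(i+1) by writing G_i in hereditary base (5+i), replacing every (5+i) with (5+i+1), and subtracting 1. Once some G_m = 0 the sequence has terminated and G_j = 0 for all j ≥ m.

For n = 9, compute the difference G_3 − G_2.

0

G_0 = 9. HB_5(9) = 5 + 4. Bump = 10. G_1 = 9.
G_1 = 9. HB_6(9) = 6 + 3. Bump = 10. G_2 = 9.
G_2 = 9. HB_7(9) = 7 + 2. Bump = 10. G_3 = 9.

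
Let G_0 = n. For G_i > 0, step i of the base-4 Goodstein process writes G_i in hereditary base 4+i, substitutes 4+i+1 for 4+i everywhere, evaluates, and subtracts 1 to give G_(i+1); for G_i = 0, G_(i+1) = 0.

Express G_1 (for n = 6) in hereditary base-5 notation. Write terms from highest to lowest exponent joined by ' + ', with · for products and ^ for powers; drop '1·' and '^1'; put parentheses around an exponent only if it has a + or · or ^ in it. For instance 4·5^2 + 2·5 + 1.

5 + 1

(0) 6|_4 = 4 + 2 ↦ 5 + 2|_5 = 7 ⇒ 6
(1) 6|_5 = 5 + 1 ↦ 6 + 1|_6 = 7 ⇒ 6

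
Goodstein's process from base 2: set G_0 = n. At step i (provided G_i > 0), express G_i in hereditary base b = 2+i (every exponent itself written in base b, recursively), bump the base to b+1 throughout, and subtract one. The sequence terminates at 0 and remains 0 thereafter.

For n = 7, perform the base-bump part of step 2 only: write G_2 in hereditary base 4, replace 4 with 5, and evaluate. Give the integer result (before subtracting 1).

[0] 7 ≡ 2^2 + 2 + 1 (base 2). Lift 3: 31. −1: 30.
[1] 30 ≡ 3^3 + 3 (base 3). Lift 4: 260. −1: 259.

3128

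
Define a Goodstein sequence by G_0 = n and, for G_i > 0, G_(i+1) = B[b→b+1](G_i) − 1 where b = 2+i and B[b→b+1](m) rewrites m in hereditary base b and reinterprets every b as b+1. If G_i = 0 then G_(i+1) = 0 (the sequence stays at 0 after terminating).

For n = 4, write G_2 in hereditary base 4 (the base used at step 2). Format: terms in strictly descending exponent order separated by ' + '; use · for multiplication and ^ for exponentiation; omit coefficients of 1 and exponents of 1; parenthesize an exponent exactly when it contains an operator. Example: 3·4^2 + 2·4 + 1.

[0] 4 ≡ 2^2 (base 2). Lift 3: 27. −1: 26.
[1] 26 ≡ 2·3^2 + 2·3 + 2 (base 3). Lift 4: 42. −1: 41.
[2] 41 ≡ 2·4^2 + 2·4 + 1 (base 4). Lift 5: 61. −1: 60.

2·4^2 + 2·4 + 1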